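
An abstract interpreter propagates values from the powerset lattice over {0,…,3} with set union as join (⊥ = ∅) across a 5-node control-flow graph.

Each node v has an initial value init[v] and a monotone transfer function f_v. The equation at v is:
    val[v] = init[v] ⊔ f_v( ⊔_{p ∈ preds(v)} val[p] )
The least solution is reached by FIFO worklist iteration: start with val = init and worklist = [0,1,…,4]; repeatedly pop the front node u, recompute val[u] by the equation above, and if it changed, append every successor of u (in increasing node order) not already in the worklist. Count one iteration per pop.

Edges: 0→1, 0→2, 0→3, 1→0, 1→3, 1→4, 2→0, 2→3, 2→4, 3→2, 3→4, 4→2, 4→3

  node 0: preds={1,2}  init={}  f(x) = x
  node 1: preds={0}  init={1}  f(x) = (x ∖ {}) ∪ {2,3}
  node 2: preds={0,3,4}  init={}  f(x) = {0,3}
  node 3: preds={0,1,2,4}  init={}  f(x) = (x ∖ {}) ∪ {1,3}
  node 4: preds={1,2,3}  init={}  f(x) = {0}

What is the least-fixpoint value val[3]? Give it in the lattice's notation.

{0,1,2,3}

Iteration log — 12 steps:
  step 1. node 0  ⊔preds={1}  new={1}  old={}  +wl: 
  step 2. node 1  ⊔preds={1}  new={1,2,3}  old={1}  +wl: 0
  step 3. node 2  ⊔preds={1}  new={0,3}  old={}  +wl: 
  step 4. node 3  ⊔preds={0,1,2,3}  new={0,1,2,3}  old={}  +wl: 2
  step 5. node 4  ⊔preds={0,1,2,3}  new={0}  old={}  +wl: 3
  step 6. node 0  ⊔preds={0,1,2,3}  new={0,1,2,3}  old={1}  +wl: 1
  step 7. node 2  ⊔preds={0,1,2,3}  new={0,3}  stable
  step 8. node 3  ⊔preds={0,1,2,3}  new={0,1,2,3}  stable
  step 9. node 1  ⊔preds={0,1,2,3}  new={0,1,2,3}  old={1,2,3}  +wl: 0,3,4
  step 10. node 0  ⊔preds={0,1,2,3}  new={0,1,2,3}  stable
  step 11. node 3  ⊔preds={0,1,2,3}  new={0,1,2,3}  stable
  step 12. node 4  ⊔preds={0,1,2,3}  new={0}  stable

Least fixpoint reached:
  node 0: {0,1,2,3}
  node 1: {0,1,2,3}
  node 2: {0,3}
  node 3: {0,1,2,3}
  node 4: {0}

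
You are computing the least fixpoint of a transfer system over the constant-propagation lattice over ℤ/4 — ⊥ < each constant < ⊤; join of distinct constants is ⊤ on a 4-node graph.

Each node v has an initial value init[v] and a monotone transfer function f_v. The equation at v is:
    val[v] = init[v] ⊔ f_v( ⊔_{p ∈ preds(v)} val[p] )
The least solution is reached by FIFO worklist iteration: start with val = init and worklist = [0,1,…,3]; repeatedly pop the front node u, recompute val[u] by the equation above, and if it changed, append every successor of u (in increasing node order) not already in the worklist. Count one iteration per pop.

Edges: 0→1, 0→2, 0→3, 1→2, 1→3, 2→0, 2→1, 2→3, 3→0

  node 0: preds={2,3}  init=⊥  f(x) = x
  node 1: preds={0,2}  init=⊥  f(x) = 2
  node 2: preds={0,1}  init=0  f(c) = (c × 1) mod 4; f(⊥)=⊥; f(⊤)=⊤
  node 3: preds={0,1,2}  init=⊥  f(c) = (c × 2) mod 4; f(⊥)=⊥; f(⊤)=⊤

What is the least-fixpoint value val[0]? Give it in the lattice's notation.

⊤

Worklist (8 pops):
  #1 pop 0: in=0 → 0 (was ⊥); enqueue []
  #2 pop 1: in=0 → 2 (was ⊥); enqueue []
  #3 pop 2: in=⊤ → ⊤ (was 0); enqueue [0,1]
  #4 pop 3: in=⊤ → ⊤ (was ⊥); enqueue []
  #5 pop 0: in=⊤ → ⊤ (was 0); enqueue [2,3]
  #6 pop 1: in=⊤ → 2 (no change)
  #7 pop 2: in=⊤ → ⊤ (no change)
  #8 pop 3: in=⊤ → ⊤ (no change)

Fixpoint:
  val[0] = ⊤
  val[1] = 2
  val[2] = ⊤
  val[3] = ⊤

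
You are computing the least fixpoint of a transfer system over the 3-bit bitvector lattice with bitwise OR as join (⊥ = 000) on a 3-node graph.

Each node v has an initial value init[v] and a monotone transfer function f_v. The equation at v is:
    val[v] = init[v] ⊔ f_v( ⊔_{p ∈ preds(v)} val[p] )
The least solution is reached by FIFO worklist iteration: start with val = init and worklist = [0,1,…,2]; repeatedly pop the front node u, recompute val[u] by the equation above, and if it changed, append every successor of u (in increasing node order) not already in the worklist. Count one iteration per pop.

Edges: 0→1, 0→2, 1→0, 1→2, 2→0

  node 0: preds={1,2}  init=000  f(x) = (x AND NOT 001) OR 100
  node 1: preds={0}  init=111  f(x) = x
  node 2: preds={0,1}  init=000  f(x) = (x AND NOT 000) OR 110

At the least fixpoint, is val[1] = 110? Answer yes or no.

Trace (4 dequeues):
  [1] u=0 | in 111 | out 110 | prev 000 | push {}
  [2] u=1 | in 110 | out 111 | ==
  [3] u=2 | in 111 | out 111 | prev 000 | push {0}
  [4] u=0 | in 111 | out 110 | ==

Converged values:
  [0] 110
  [1] 111
  [2] 111

no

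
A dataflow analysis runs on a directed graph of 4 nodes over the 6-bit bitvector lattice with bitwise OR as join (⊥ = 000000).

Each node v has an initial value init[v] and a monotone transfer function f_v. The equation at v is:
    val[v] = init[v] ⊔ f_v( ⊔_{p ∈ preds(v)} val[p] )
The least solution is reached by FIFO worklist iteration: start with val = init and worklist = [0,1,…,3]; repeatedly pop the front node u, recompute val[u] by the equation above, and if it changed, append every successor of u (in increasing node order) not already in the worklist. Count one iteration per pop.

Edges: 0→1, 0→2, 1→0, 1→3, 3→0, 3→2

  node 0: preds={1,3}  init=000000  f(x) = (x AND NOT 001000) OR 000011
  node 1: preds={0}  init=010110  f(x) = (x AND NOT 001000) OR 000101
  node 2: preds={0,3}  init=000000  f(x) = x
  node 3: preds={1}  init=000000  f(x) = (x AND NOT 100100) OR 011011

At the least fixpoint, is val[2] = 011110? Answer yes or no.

no

Worklist (6 pops):
  #1 pop 0: in=010110 → 010111 (was 000000); enqueue []
  #2 pop 1: in=010111 → 010111 (was 010110); enqueue [0]
  #3 pop 2: in=010111 → 010111 (was 000000); enqueue []
  #4 pop 3: in=010111 → 011011 (was 000000); enqueue [2]
  #5 pop 0: in=011111 → 010111 (no change)
  #6 pop 2: in=011111 → 011111 (was 010111); enqueue []

Fixpoint:
  val[0] = 010111
  val[1] = 010111
  val[2] = 011111
  val[3] = 011011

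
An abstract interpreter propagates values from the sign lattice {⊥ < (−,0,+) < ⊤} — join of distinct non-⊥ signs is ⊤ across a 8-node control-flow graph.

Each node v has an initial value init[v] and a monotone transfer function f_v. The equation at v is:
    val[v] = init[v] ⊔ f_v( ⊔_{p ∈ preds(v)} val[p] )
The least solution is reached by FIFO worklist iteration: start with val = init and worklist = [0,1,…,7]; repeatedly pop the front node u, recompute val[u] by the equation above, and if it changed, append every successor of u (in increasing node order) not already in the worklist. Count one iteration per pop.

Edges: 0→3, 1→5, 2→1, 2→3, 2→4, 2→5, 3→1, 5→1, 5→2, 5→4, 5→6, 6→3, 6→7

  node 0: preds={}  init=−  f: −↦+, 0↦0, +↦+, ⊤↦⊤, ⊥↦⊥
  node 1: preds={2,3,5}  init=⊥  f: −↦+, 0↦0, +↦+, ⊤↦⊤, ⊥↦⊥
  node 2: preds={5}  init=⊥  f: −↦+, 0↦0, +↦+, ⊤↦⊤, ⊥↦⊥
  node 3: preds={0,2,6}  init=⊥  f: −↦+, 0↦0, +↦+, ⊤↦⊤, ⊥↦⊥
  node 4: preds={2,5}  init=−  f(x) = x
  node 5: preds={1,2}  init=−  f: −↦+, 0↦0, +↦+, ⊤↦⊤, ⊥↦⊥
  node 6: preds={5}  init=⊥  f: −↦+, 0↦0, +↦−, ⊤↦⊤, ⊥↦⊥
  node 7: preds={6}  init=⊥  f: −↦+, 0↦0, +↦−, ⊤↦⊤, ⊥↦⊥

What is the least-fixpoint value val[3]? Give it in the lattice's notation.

⊤

Worklist (14 pops):
  #1 pop 0: in=⊥ → − (no change)
  #2 pop 1: in=− → + (was ⊥); enqueue []
  #3 pop 2: in=− → + (was ⊥); enqueue [1]
  #4 pop 3: in=⊤ → ⊤ (was ⊥); enqueue []
  #5 pop 4: in=⊤ → ⊤ (was −); enqueue []
  #6 pop 5: in=+ → ⊤ (was −); enqueue [2,4]
  #7 pop 6: in=⊤ → ⊤ (was ⊥); enqueue [3]
  #8 pop 7: in=⊤ → ⊤ (was ⊥); enqueue []
  #9 pop 1: in=⊤ → ⊤ (was +); enqueue [5]
  #10 pop 2: in=⊤ → ⊤ (was +); enqueue [1]
  #11 pop 4: in=⊤ → ⊤ (no change)
  #12 pop 3: in=⊤ → ⊤ (no change)
  #13 pop 5: in=⊤ → ⊤ (no change)
  #14 pop 1: in=⊤ → ⊤ (no change)

Fixpoint:
  val[0] = −
  val[1] = ⊤
  val[2] = ⊤
  val[3] = ⊤
  val[4] = ⊤
  val[5] = ⊤
  val[6] = ⊤
  val[7] = ⊤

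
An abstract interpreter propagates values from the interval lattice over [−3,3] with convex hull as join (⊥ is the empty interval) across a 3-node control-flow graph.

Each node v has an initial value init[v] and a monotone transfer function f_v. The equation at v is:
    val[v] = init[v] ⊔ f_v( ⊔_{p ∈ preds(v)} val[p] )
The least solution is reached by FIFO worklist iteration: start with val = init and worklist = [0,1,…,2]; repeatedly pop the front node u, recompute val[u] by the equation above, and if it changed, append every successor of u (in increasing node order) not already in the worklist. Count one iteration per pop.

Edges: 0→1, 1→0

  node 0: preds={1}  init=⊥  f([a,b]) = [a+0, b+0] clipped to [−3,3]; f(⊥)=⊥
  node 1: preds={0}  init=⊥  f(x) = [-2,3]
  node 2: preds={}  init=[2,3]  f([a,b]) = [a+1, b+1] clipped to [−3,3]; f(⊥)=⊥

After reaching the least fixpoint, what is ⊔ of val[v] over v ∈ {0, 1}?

Trace (5 dequeues):
  [1] u=0 | in ⊥ | out ⊥ | ==
  [2] u=1 | in ⊥ | out [-2,3] | prev ⊥ | push {0}
  [3] u=2 | in ⊥ | out [2,3] | ==
  [4] u=0 | in [-2,3] | out [-2,3] | prev ⊥ | push {1}
  [5] u=1 | in [-2,3] | out [-2,3] | ==

Converged values:
  [0] [-2,3]
  [1] [-2,3]
  [2] [2,3]

[-2,3]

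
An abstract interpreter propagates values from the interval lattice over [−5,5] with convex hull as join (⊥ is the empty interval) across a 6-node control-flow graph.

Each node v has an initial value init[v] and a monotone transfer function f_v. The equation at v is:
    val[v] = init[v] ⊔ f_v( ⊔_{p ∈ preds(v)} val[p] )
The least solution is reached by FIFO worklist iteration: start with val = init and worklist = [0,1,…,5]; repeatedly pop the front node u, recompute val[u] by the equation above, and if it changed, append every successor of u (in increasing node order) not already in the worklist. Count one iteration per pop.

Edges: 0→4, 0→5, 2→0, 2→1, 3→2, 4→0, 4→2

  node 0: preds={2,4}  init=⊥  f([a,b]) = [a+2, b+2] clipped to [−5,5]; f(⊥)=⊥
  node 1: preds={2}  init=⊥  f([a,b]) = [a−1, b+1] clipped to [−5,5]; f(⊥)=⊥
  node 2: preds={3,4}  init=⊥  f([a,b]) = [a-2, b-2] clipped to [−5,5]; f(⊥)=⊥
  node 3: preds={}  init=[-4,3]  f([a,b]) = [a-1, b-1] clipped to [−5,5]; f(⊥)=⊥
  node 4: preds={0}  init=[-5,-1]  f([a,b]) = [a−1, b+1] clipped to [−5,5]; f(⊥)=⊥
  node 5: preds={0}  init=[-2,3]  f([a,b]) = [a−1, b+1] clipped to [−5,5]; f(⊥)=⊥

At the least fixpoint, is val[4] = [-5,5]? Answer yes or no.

yes

Worklist (17 pops):
  #1 pop 0: in=[-5,-1] → [-3,1] (was ⊥); enqueue []
  #2 pop 1: in=⊥ → ⊥ (no change)
  #3 pop 2: in=[-5,3] → [-5,1] (was ⊥); enqueue [0,1]
  #4 pop 3: in=⊥ → [-4,3] (no change)
  #5 pop 4: in=[-3,1] → [-5,2] (was [-5,-1]); enqueue [2]
  #6 pop 5: in=[-3,1] → [-4,3] (was [-2,3]); enqueue []
  #7 pop 0: in=[-5,2] → [-3,4] (was [-3,1]); enqueue [4,5]
  #8 pop 1: in=[-5,1] → [-5,2] (was ⊥); enqueue []
  #9 pop 2: in=[-5,3] → [-5,1] (no change)
  #10 pop 4: in=[-3,4] → [-5,5] (was [-5,2]); enqueue [0,2]
  #11 pop 5: in=[-3,4] → [-4,5] (was [-4,3]); enqueue []
  #12 pop 0: in=[-5,5] → [-3,5] (was [-3,4]); enqueue [4,5]
  #13 pop 2: in=[-5,5] → [-5,3] (was [-5,1]); enqueue [0,1]
  #14 pop 4: in=[-3,5] → [-5,5] (no change)
  #15 pop 5: in=[-3,5] → [-4,5] (no change)
  #16 pop 0: in=[-5,5] → [-3,5] (no change)
  #17 pop 1: in=[-5,3] → [-5,4] (was [-5,2]); enqueue []

Fixpoint:
  val[0] = [-3,5]
  val[1] = [-5,4]
  val[2] = [-5,3]
  val[3] = [-4,3]
  val[4] = [-5,5]
  val[5] = [-4,5]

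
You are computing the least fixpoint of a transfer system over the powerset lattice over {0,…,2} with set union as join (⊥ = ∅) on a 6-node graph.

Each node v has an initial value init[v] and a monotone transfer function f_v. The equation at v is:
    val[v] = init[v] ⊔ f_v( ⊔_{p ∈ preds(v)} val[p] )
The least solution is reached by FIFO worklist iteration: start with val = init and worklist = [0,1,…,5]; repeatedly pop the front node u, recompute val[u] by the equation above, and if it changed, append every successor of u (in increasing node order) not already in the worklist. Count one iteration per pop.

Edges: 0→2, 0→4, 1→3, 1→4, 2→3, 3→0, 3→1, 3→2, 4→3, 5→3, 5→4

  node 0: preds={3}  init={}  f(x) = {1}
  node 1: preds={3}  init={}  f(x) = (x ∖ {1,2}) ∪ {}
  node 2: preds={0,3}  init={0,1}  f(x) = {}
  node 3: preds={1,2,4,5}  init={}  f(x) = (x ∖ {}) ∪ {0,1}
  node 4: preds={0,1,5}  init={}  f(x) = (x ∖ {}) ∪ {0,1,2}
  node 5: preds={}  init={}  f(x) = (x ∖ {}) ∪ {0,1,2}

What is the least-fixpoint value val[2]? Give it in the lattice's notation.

Trace (14 dequeues):
  [1] u=0 | in {} | out {1} | prev {} | push {}
  [2] u=1 | in {} | out {} | ==
  [3] u=2 | in {1} | out {0,1} | ==
  [4] u=3 | in {0,1} | out {0,1} | prev {} | push {0,1,2}
  [5] u=4 | in {1} | out {0,1,2} | prev {} | push {3}
  [6] u=5 | in {} | out {0,1,2} | prev {} | push {4}
  [7] u=0 | in {0,1} | out {1} | ==
  [8] u=1 | in {0,1} | out {0} | prev {} | push {}
  [9] u=2 | in {0,1} | out {0,1} | ==
  [10] u=3 | in {0,1,2} | out {0,1,2} | prev {0,1} | push {0,1,2}
  [11] u=4 | in {0,1,2} | out {0,1,2} | ==
  [12] u=0 | in {0,1,2} | out {1} | ==
  [13] u=1 | in {0,1,2} | out {0} | ==
  [14] u=2 | in {0,1,2} | out {0,1} | ==

Converged values:
  [0] {1}
  [1] {0}
  [2] {0,1}
  [3] {0,1,2}
  [4] {0,1,2}
  [5] {0,1,2}

{0,1}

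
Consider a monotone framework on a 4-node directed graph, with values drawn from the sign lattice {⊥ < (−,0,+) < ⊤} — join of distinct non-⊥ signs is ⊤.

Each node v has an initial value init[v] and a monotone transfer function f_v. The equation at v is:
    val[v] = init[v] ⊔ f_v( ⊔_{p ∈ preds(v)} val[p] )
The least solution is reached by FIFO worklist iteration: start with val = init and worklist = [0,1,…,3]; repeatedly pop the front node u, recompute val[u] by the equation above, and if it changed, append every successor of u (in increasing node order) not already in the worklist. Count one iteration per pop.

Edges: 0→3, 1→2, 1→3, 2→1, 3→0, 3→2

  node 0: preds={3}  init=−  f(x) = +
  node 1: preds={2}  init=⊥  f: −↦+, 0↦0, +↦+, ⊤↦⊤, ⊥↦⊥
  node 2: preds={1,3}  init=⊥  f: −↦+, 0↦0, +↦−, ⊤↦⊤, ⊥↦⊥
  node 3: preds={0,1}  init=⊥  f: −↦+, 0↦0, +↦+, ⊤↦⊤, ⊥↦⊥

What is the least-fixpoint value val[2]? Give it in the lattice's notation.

⊤

Iteration log — 9 steps:
  step 1. node 0  ⊔preds=⊥  new=⊤  old=−  +wl: 
  step 2. node 1  ⊔preds=⊥  new=⊥  stable
  step 3. node 2  ⊔preds=⊥  new=⊥  stable
  step 4. node 3  ⊔preds=⊤  new=⊤  old=⊥  +wl: 0,2
  step 5. node 0  ⊔preds=⊤  new=⊤  stable
  step 6. node 2  ⊔preds=⊤  new=⊤  old=⊥  +wl: 1
  step 7. node 1  ⊔preds=⊤  new=⊤  old=⊥  +wl: 2,3
  step 8. node 2  ⊔preds=⊤  new=⊤  stable
  step 9. node 3  ⊔preds=⊤  new=⊤  stable

Least fixpoint reached:
  node 0: ⊤
  node 1: ⊤
  node 2: ⊤
  node 3: ⊤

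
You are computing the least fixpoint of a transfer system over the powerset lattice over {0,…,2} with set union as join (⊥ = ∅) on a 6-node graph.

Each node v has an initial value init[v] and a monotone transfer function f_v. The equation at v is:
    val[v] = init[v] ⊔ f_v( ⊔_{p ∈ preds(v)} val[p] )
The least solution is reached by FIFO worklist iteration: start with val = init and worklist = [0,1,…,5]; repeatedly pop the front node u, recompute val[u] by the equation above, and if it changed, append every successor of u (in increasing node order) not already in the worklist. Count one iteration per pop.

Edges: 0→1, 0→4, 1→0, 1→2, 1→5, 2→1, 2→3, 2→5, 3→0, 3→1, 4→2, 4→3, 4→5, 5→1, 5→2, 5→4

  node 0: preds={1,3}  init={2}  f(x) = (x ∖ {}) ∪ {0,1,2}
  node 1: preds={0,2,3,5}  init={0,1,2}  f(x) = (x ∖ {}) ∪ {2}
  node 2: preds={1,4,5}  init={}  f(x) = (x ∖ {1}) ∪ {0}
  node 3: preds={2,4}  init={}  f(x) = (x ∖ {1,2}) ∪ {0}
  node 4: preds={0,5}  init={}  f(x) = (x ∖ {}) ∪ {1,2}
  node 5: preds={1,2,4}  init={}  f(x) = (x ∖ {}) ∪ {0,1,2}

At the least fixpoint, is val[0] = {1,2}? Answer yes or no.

Worklist (11 pops):
  #1 pop 0: in={0,1,2} → {0,1,2} (was {2}); enqueue []
  #2 pop 1: in={0,1,2} → {0,1,2} (no change)
  #3 pop 2: in={0,1,2} → {0,2} (was {}); enqueue [1]
  #4 pop 3: in={0,2} → {0} (was {}); enqueue [0]
  #5 pop 4: in={0,1,2} → {0,1,2} (was {}); enqueue [2,3]
  #6 pop 5: in={0,1,2} → {0,1,2} (was {}); enqueue [4]
  #7 pop 1: in={0,1,2} → {0,1,2} (no change)
  #8 pop 0: in={0,1,2} → {0,1,2} (no change)
  #9 pop 2: in={0,1,2} → {0,2} (no change)
  #10 pop 3: in={0,1,2} → {0} (no change)
  #11 pop 4: in={0,1,2} → {0,1,2} (no change)

Fixpoint:
  val[0] = {0,1,2}
  val[1] = {0,1,2}
  val[2] = {0,2}
  val[3] = {0}
  val[4] = {0,1,2}
  val[5] = {0,1,2}

no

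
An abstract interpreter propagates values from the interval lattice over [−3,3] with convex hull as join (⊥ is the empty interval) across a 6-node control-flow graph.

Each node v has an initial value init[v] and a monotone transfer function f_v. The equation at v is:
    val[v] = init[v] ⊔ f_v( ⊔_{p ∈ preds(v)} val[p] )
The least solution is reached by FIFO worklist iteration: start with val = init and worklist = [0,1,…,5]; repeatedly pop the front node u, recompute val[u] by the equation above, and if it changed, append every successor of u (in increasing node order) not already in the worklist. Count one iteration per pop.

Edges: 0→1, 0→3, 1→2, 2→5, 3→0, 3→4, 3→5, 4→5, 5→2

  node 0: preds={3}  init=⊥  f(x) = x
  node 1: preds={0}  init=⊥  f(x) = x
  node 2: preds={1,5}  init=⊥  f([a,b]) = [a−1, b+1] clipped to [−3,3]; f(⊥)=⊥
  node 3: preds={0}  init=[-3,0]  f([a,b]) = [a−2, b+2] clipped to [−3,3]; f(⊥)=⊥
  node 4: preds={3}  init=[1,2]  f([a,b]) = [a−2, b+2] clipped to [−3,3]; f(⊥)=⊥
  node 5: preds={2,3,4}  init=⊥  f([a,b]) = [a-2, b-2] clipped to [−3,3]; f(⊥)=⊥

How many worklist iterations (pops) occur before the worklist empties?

Trace (18 dequeues):
  [1] u=0 | in [-3,0] | out [-3,0] | prev ⊥ | push {}
  [2] u=1 | in [-3,0] | out [-3,0] | prev ⊥ | push {}
  [3] u=2 | in [-3,0] | out [-3,1] | prev ⊥ | push {}
  [4] u=3 | in [-3,0] | out [-3,2] | prev [-3,0] | push {0}
  [5] u=4 | in [-3,2] | out [-3,3] | prev [1,2] | push {}
  [6] u=5 | in [-3,3] | out [-3,1] | prev ⊥ | push {2}
  [7] u=0 | in [-3,2] | out [-3,2] | prev [-3,0] | push {1,3}
  [8] u=2 | in [-3,1] | out [-3,2] | prev [-3,1] | push {5}
  [9] u=1 | in [-3,2] | out [-3,2] | prev [-3,0] | push {2}
  [10] u=3 | in [-3,2] | out [-3,3] | prev [-3,2] | push {0,4}
  [11] u=5 | in [-3,3] | out [-3,1] | ==
  [12] u=2 | in [-3,2] | out [-3,3] | prev [-3,2] | push {5}
  [13] u=0 | in [-3,3] | out [-3,3] | prev [-3,2] | push {1,3}
  [14] u=4 | in [-3,3] | out [-3,3] | ==
  [15] u=5 | in [-3,3] | out [-3,1] | ==
  [16] u=1 | in [-3,3] | out [-3,3] | prev [-3,2] | push {2}
  [17] u=3 | in [-3,3] | out [-3,3] | ==
  [18] u=2 | in [-3,3] | out [-3,3] | ==

Converged values:
  [0] [-3,3]
  [1] [-3,3]
  [2] [-3,3]
  [3] [-3,3]
  [4] [-3,3]
  [5] [-3,1]

18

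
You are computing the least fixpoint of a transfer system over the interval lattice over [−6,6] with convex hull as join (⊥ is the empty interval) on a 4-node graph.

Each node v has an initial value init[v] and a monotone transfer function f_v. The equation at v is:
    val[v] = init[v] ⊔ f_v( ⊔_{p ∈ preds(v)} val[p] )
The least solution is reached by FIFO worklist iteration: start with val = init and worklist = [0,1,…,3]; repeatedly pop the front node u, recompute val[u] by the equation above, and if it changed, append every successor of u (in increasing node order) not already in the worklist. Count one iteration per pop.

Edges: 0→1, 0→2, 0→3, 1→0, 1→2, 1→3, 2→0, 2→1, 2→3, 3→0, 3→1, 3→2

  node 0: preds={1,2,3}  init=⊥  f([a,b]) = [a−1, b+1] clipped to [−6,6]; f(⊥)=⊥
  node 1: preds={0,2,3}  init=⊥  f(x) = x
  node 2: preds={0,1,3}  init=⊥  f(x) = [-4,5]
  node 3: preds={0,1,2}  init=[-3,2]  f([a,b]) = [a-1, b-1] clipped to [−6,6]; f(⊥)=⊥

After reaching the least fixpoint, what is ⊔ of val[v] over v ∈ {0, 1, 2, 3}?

Worklist (11 pops):
  #1 pop 0: in=[-3,2] → [-4,3] (was ⊥); enqueue []
  #2 pop 1: in=[-4,3] → [-4,3] (was ⊥); enqueue [0]
  #3 pop 2: in=[-4,3] → [-4,5] (was ⊥); enqueue [1]
  #4 pop 3: in=[-4,5] → [-5,4] (was [-3,2]); enqueue [2]
  #5 pop 0: in=[-5,5] → [-6,6] (was [-4,3]); enqueue [3]
  #6 pop 1: in=[-6,6] → [-6,6] (was [-4,3]); enqueue [0]
  #7 pop 2: in=[-6,6] → [-4,5] (no change)
  #8 pop 3: in=[-6,6] → [-6,5] (was [-5,4]); enqueue [1,2]
  #9 pop 0: in=[-6,6] → [-6,6] (no change)
  #10 pop 1: in=[-6,6] → [-6,6] (no change)
  #11 pop 2: in=[-6,6] → [-4,5] (no change)

Fixpoint:
  val[0] = [-6,6]
  val[1] = [-6,6]
  val[2] = [-4,5]
  val[3] = [-6,5]

[-6,6]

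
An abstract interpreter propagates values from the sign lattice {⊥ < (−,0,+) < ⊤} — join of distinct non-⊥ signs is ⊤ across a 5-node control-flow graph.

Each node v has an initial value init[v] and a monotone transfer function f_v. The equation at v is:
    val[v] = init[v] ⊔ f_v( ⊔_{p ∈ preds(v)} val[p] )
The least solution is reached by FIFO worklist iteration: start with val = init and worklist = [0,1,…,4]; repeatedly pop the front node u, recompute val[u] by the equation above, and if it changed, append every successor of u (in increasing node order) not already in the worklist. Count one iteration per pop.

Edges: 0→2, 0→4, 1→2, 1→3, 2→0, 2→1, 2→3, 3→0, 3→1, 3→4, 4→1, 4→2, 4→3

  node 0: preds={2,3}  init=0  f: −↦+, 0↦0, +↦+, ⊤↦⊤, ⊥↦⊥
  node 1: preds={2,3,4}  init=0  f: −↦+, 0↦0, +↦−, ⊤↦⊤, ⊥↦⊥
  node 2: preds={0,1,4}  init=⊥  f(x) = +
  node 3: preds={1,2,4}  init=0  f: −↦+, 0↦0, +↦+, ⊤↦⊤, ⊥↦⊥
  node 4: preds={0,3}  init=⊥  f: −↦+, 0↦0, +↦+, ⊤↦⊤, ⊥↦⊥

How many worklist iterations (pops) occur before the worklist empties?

Trace (10 dequeues):
  [1] u=0 | in 0 | out 0 | ==
  [2] u=1 | in 0 | out 0 | ==
  [3] u=2 | in 0 | out + | prev ⊥ | push {0,1}
  [4] u=3 | in ⊤ | out ⊤ | prev 0 | push {}
  [5] u=4 | in ⊤ | out ⊤ | prev ⊥ | push {2,3}
  [6] u=0 | in ⊤ | out ⊤ | prev 0 | push {4}
  [7] u=1 | in ⊤ | out ⊤ | prev 0 | push {}
  [8] u=2 | in ⊤ | out + | ==
  [9] u=3 | in ⊤ | out ⊤ | ==
  [10] u=4 | in ⊤ | out ⊤ | ==

Converged values:
  [0] ⊤
  [1] ⊤
  [2] +
  [3] ⊤
  [4] ⊤

10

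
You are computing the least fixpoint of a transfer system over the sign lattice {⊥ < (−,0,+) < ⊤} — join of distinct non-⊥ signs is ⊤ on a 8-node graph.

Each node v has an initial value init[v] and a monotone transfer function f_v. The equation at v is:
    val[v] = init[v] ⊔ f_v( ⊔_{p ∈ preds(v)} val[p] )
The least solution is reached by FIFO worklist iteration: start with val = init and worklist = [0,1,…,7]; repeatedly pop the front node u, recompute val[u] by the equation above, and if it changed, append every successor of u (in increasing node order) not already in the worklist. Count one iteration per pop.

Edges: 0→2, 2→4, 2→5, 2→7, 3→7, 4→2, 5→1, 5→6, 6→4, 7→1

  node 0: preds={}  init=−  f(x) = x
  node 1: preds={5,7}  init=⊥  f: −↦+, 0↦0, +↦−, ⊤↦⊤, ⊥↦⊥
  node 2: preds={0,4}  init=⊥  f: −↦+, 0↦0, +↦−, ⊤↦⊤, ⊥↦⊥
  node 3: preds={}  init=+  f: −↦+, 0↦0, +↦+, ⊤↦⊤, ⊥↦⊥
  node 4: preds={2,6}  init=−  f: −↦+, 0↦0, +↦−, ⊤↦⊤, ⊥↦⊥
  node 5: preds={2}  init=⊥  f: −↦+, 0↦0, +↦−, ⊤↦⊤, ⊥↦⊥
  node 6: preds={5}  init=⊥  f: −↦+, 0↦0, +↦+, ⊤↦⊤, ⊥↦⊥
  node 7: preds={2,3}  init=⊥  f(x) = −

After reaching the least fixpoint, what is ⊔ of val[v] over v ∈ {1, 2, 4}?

Trace (10 dequeues):
  [1] u=0 | in ⊥ | out − | ==
  [2] u=1 | in ⊥ | out ⊥ | ==
  [3] u=2 | in − | out + | prev ⊥ | push {}
  [4] u=3 | in ⊥ | out + | ==
  [5] u=4 | in + | out − | ==
  [6] u=5 | in + | out − | prev ⊥ | push {1}
  [7] u=6 | in − | out + | prev ⊥ | push {4}
  [8] u=7 | in + | out − | prev ⊥ | push {}
  [9] u=1 | in − | out + | prev ⊥ | push {}
  [10] u=4 | in + | out − | ==

Converged values:
  [0] −
  [1] +
  [2] +
  [3] +
  [4] −
  [5] −
  [6] +
  [7] −

⊤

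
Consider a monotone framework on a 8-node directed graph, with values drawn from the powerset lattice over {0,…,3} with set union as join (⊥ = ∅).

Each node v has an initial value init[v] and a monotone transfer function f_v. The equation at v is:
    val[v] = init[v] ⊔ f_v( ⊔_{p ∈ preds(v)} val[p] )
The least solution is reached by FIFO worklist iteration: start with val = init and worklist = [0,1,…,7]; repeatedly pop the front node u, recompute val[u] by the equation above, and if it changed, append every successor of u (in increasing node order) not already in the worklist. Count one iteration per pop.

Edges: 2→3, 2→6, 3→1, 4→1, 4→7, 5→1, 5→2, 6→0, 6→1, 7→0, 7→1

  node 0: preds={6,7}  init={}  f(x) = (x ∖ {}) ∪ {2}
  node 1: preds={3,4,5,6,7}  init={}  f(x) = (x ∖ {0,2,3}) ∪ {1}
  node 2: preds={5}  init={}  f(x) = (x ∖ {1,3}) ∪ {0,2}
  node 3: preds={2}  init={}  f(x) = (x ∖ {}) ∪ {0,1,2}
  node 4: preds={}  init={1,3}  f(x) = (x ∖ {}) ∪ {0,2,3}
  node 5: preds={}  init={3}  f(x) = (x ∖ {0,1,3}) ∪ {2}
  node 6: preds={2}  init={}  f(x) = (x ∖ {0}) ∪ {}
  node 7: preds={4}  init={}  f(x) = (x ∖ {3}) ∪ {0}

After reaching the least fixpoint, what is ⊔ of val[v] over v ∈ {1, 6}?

{1,2}

Worklist (11 pops):
  #1 pop 0: in={} → {2} (was {}); enqueue []
  #2 pop 1: in={1,3} → {1} (was {}); enqueue []
  #3 pop 2: in={3} → {0,2} (was {}); enqueue []
  #4 pop 3: in={0,2} → {0,1,2} (was {}); enqueue [1]
  #5 pop 4: in={} → {0,1,2,3} (was {1,3}); enqueue []
  #6 pop 5: in={} → {2,3} (was {3}); enqueue [2]
  #7 pop 6: in={0,2} → {2} (was {}); enqueue [0]
  #8 pop 7: in={0,1,2,3} → {0,1,2} (was {}); enqueue []
  #9 pop 1: in={0,1,2,3} → {1} (no change)
  #10 pop 2: in={2,3} → {0,2} (no change)
  #11 pop 0: in={0,1,2} → {0,1,2} (was {2}); enqueue []

Fixpoint:
  val[0] = {0,1,2}
  val[1] = {1}
  val[2] = {0,2}
  val[3] = {0,1,2}
  val[4] = {0,1,2,3}
  val[5] = {2,3}
  val[6] = {2}
  val[7] = {0,1,2}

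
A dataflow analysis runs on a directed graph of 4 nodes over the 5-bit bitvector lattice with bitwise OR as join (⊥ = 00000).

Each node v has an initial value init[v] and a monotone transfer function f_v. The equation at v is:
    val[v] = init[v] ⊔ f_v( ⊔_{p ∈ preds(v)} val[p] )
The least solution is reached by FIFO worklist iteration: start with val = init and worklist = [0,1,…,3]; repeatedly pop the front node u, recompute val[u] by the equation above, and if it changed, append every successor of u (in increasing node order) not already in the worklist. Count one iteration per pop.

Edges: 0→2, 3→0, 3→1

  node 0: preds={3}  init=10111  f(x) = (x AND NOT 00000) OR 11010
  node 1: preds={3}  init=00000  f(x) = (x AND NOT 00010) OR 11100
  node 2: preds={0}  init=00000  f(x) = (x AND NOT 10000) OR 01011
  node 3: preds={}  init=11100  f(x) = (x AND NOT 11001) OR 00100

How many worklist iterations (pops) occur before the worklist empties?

4

Iteration log — 4 steps:
  step 1. node 0  ⊔preds=11100  new=11111  old=10111  +wl: 
  step 2. node 1  ⊔preds=11100  new=11100  old=00000  +wl: 
  step 3. node 2  ⊔preds=11111  new=01111  old=00000  +wl: 
  step 4. node 3  ⊔preds=00000  new=11100  stable

Least fixpoint reached:
  node 0: 11111
  node 1: 11100
  node 2: 01111
  node 3: 11100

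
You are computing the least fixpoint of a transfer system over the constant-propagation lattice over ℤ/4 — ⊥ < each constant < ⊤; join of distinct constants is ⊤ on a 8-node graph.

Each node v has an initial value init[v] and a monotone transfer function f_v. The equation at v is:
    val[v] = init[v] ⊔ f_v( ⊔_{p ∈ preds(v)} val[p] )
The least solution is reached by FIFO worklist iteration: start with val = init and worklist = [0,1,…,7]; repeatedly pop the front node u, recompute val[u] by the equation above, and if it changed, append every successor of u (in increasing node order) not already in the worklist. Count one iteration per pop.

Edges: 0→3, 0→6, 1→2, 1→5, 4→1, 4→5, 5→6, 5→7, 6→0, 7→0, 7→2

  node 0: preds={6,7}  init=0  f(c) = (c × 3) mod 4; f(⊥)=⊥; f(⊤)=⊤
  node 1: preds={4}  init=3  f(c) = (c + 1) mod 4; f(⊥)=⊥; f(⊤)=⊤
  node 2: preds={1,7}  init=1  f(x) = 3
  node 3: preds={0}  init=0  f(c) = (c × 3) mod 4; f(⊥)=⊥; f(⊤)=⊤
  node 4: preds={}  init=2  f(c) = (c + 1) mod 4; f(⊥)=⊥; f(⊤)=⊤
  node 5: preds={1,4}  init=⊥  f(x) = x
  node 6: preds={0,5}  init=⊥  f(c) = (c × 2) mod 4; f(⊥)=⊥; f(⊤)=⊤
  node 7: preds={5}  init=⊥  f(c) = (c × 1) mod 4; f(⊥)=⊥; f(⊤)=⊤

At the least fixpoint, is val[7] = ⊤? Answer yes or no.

Iteration log — 12 steps:
  step 1. node 0  ⊔preds=⊥  new=0  stable
  step 2. node 1  ⊔preds=2  new=3  stable
  step 3. node 2  ⊔preds=3  new=⊤  old=1  +wl: 
  step 4. node 3  ⊔preds=0  new=0  stable
  step 5. node 4  ⊔preds=⊥  new=2  stable
  step 6. node 5  ⊔preds=⊤  new=⊤  old=⊥  +wl: 
  step 7. node 6  ⊔preds=⊤  new=⊤  old=⊥  +wl: 0
  step 8. node 7  ⊔preds=⊤  new=⊤  old=⊥  +wl: 2
  step 9. node 0  ⊔preds=⊤  new=⊤  old=0  +wl: 3,6
  step 10. node 2  ⊔preds=⊤  new=⊤  stable
  step 11. node 3  ⊔preds=⊤  new=⊤  old=0  +wl: 
  step 12. node 6  ⊔preds=⊤  new=⊤  stable

Least fixpoint reached:
  node 0: ⊤
  node 1: 3
  node 2: ⊤
  node 3: ⊤
  node 4: 2
  node 5: ⊤
  node 6: ⊤
  node 7: ⊤

yes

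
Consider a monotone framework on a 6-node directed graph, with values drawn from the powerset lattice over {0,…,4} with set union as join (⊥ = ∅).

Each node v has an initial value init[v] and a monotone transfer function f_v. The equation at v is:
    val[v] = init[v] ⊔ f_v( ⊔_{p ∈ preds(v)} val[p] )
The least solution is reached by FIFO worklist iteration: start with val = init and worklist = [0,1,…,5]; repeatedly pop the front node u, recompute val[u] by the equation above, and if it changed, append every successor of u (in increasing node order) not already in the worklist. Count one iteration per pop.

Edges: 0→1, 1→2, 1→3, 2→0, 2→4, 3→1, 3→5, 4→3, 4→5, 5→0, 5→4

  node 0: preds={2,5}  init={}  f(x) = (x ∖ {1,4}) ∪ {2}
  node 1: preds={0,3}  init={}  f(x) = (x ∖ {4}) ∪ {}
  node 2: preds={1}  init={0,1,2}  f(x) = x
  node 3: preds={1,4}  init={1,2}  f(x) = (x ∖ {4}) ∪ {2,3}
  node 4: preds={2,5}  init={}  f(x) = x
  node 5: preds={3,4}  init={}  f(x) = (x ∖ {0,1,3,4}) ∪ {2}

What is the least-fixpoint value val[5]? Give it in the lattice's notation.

{2}

Worklist (16 pops):
  #1 pop 0: in={0,1,2} → {0,2} (was {}); enqueue []
  #2 pop 1: in={0,1,2} → {0,1,2} (was {}); enqueue []
  #3 pop 2: in={0,1,2} → {0,1,2} (no change)
  #4 pop 3: in={0,1,2} → {0,1,2,3} (was {1,2}); enqueue [1]
  #5 pop 4: in={0,1,2} → {0,1,2} (was {}); enqueue [3]
  #6 pop 5: in={0,1,2,3} → {2} (was {}); enqueue [0,4]
  #7 pop 1: in={0,1,2,3} → {0,1,2,3} (was {0,1,2}); enqueue [2]
  #8 pop 3: in={0,1,2,3} → {0,1,2,3} (no change)
  #9 pop 0: in={0,1,2} → {0,2} (no change)
  #10 pop 4: in={0,1,2} → {0,1,2} (no change)
  #11 pop 2: in={0,1,2,3} → {0,1,2,3} (was {0,1,2}); enqueue [0,4]
  #12 pop 0: in={0,1,2,3} → {0,2,3} (was {0,2}); enqueue [1]
  #13 pop 4: in={0,1,2,3} → {0,1,2,3} (was {0,1,2}); enqueue [3,5]
  #14 pop 1: in={0,1,2,3} → {0,1,2,3} (no change)
  #15 pop 3: in={0,1,2,3} → {0,1,2,3} (no change)
  #16 pop 5: in={0,1,2,3} → {2} (no change)

Fixpoint:
  val[0] = {0,2,3}
  val[1] = {0,1,2,3}
  val[2] = {0,1,2,3}
  val[3] = {0,1,2,3}
  val[4] = {0,1,2,3}
  val[5] = {2}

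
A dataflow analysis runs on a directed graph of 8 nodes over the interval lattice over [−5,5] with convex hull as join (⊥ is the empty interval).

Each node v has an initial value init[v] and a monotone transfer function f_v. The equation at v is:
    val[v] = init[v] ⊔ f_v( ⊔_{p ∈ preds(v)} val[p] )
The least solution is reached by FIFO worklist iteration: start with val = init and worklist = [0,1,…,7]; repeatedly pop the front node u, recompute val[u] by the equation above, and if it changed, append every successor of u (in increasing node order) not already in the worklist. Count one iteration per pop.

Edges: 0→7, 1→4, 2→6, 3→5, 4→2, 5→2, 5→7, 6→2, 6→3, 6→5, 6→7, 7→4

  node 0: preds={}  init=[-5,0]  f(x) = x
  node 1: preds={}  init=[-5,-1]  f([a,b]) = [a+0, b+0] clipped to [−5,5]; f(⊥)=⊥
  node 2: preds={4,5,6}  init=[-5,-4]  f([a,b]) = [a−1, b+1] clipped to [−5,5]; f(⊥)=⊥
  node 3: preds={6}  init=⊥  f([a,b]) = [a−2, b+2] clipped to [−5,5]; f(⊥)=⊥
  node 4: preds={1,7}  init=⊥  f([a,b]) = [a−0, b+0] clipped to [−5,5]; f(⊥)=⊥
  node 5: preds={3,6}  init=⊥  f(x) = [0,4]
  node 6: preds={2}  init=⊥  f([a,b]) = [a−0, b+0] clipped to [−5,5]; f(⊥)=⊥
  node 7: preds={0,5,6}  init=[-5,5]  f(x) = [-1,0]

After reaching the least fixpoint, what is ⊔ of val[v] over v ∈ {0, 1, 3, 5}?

Iteration log — 16 steps:
  step 1. node 0  ⊔preds=⊥  new=[-5,0]  stable
  step 2. node 1  ⊔preds=⊥  new=[-5,-1]  stable
  step 3. node 2  ⊔preds=⊥  new=[-5,-4]  stable
  step 4. node 3  ⊔preds=⊥  new=⊥  stable
  step 5. node 4  ⊔preds=[-5,5]  new=[-5,5]  old=⊥  +wl: 2
  step 6. node 5  ⊔preds=⊥  new=[0,4]  old=⊥  +wl: 
  step 7. node 6  ⊔preds=[-5,-4]  new=[-5,-4]  old=⊥  +wl: 3,5
  step 8. node 7  ⊔preds=[-5,4]  new=[-5,5]  stable
  step 9. node 2  ⊔preds=[-5,5]  new=[-5,5]  old=[-5,-4]  +wl: 6
  step 10. node 3  ⊔preds=[-5,-4]  new=[-5,-2]  old=⊥  +wl: 
  step 11. node 5  ⊔preds=[-5,-2]  new=[0,4]  stable
  step 12. node 6  ⊔preds=[-5,5]  new=[-5,5]  old=[-5,-4]  +wl: 2,3,5,7
  step 13. node 2  ⊔preds=[-5,5]  new=[-5,5]  stable
  step 14. node 3  ⊔preds=[-5,5]  new=[-5,5]  old=[-5,-2]  +wl: 
  step 15. node 5  ⊔preds=[-5,5]  new=[0,4]  stable
  step 16. node 7  ⊔preds=[-5,5]  new=[-5,5]  stable

Least fixpoint reached:
  node 0: [-5,0]
  node 1: [-5,-1]
  node 2: [-5,5]
  node 3: [-5,5]
  node 4: [-5,5]
  node 5: [0,4]
  node 6: [-5,5]
  node 7: [-5,5]

[-5,5]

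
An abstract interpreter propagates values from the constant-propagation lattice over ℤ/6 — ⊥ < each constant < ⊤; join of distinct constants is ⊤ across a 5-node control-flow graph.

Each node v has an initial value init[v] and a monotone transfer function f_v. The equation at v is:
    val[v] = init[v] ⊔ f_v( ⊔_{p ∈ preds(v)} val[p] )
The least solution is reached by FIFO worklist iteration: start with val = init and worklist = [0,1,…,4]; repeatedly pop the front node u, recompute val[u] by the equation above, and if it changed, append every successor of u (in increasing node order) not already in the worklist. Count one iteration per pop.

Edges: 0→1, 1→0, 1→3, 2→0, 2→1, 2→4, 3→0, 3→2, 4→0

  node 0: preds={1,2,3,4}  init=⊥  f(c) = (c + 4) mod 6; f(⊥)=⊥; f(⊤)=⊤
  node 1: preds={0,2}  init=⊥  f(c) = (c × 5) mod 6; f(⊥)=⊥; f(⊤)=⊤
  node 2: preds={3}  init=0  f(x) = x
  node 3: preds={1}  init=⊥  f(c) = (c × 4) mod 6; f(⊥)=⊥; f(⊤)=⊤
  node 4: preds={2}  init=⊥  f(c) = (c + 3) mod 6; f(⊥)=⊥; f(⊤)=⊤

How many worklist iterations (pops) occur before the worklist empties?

Worklist (11 pops):
  #1 pop 0: in=0 → 4 (was ⊥); enqueue []
  #2 pop 1: in=⊤ → ⊤ (was ⊥); enqueue [0]
  #3 pop 2: in=⊥ → 0 (no change)
  #4 pop 3: in=⊤ → ⊤ (was ⊥); enqueue [2]
  #5 pop 4: in=0 → 3 (was ⊥); enqueue []
  #6 pop 0: in=⊤ → ⊤ (was 4); enqueue [1]
  #7 pop 2: in=⊤ → ⊤ (was 0); enqueue [0,4]
  #8 pop 1: in=⊤ → ⊤ (no change)
  #9 pop 0: in=⊤ → ⊤ (no change)
  #10 pop 4: in=⊤ → ⊤ (was 3); enqueue [0]
  #11 pop 0: in=⊤ → ⊤ (no change)

Fixpoint:
  val[0] = ⊤
  val[1] = ⊤
  val[2] = ⊤
  val[3] = ⊤
  val[4] = ⊤

11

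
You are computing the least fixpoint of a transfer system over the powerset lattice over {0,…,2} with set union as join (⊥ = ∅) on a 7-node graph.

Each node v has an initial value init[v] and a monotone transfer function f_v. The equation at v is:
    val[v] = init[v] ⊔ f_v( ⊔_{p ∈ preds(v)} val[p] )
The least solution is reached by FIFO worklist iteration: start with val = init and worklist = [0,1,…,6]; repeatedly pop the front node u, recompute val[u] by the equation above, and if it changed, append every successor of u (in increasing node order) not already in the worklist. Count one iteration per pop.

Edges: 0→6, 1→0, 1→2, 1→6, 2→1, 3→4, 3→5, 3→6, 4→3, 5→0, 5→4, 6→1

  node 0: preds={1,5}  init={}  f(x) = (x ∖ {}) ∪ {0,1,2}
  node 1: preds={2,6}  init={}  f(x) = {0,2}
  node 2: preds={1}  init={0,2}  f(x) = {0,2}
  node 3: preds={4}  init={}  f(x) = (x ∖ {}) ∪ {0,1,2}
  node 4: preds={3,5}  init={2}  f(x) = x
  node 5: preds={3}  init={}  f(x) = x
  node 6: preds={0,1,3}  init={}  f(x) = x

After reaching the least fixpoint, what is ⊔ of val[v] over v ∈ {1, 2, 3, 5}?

Iteration log — 11 steps:
  step 1. node 0  ⊔preds={}  new={0,1,2}  old={}  +wl: 
  step 2. node 1  ⊔preds={0,2}  new={0,2}  old={}  +wl: 0
  step 3. node 2  ⊔preds={0,2}  new={0,2}  stable
  step 4. node 3  ⊔preds={2}  new={0,1,2}  old={}  +wl: 
  step 5. node 4  ⊔preds={0,1,2}  new={0,1,2}  old={2}  +wl: 3
  step 6. node 5  ⊔preds={0,1,2}  new={0,1,2}  old={}  +wl: 4
  step 7. node 6  ⊔preds={0,1,2}  new={0,1,2}  old={}  +wl: 1
  step 8. node 0  ⊔preds={0,1,2}  new={0,1,2}  stable
  step 9. node 3  ⊔preds={0,1,2}  new={0,1,2}  stable
  step 10. node 4  ⊔preds={0,1,2}  new={0,1,2}  stable
  step 11. node 1  ⊔preds={0,1,2}  new={0,2}  stable

Least fixpoint reached:
  node 0: {0,1,2}
  node 1: {0,2}
  node 2: {0,2}
  node 3: {0,1,2}
  node 4: {0,1,2}
  node 5: {0,1,2}
  node 6: {0,1,2}

{0,1,2}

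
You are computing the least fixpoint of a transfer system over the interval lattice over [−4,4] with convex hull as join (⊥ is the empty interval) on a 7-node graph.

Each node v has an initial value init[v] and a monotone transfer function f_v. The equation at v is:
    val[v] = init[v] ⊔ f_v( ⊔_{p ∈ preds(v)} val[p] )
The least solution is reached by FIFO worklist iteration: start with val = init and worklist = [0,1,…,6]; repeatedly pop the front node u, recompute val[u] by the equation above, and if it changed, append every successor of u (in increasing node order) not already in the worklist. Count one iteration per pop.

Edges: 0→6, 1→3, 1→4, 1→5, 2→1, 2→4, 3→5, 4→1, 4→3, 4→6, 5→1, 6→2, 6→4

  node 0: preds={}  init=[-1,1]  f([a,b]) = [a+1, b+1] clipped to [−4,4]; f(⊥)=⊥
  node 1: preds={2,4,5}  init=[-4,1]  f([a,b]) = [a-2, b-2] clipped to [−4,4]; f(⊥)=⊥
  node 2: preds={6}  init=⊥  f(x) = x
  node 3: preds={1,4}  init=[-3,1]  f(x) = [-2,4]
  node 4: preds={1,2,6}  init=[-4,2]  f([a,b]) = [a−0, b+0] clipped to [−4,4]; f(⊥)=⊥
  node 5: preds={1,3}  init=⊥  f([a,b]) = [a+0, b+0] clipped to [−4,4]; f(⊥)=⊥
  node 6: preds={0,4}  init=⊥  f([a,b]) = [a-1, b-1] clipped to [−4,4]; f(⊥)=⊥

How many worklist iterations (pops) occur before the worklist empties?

13

Trace (13 dequeues):
  [1] u=0 | in ⊥ | out [-1,1] | ==
  [2] u=1 | in [-4,2] | out [-4,1] | ==
  [3] u=2 | in ⊥ | out ⊥ | ==
  [4] u=3 | in [-4,2] | out [-3,4] | prev [-3,1] | push {}
  [5] u=4 | in [-4,1] | out [-4,2] | ==
  [6] u=5 | in [-4,4] | out [-4,4] | prev ⊥ | push {1}
  [7] u=6 | in [-4,2] | out [-4,1] | prev ⊥ | push {2,4}
  [8] u=1 | in [-4,4] | out [-4,2] | prev [-4,1] | push {3,5}
  [9] u=2 | in [-4,1] | out [-4,1] | prev ⊥ | push {1}
  [10] u=4 | in [-4,2] | out [-4,2] | ==
  [11] u=3 | in [-4,2] | out [-3,4] | ==
  [12] u=5 | in [-4,4] | out [-4,4] | ==
  [13] u=1 | in [-4,4] | out [-4,2] | ==

Converged values:
  [0] [-1,1]
  [1] [-4,2]
  [2] [-4,1]
  [3] [-3,4]
  [4] [-4,2]
  [5] [-4,4]
  [6] [-4,1]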